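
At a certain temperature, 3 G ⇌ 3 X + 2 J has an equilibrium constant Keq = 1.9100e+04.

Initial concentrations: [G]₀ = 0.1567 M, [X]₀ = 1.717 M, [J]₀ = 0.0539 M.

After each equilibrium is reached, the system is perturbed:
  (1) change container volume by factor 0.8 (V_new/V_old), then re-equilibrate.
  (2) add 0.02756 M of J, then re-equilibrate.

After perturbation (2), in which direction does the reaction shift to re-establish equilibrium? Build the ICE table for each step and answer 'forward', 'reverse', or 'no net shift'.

Q₀ = 3.822 vs Keq = 1.9100e+04 ⇒ Q<K, forward
Step 1:
                   G          X          J
  Initial     0.1567      1.717     0.0539
  Change     -0.1375     0.1375    0.09167
  Equil       0.0192      1.855     0.1456
  solve Keq expr → x = 0.04583; check Q = 1.9100e+04
Then change container volume by factor 0.8 (V_new/V_old).
Step 2:
                   G          X          J
  Initial      0.024      2.318      0.182
  Change    0.003564  -0.003564  -0.002376
  Equil      0.02756      2.315     0.1796
  solve Keq expr → x = -0.001188; check Q = 1.9100e+04
Then add 0.02756 M of J.
Step 3:
                   G          X          J
  Initial    0.02756      2.315     0.2071
  Change    0.002553  -0.002553  -0.001702
  Equil      0.03011      2.312     0.2054
  solve Keq expr → x = -8.5091e-04; check Q = 1.9100e+04

Direction: reverse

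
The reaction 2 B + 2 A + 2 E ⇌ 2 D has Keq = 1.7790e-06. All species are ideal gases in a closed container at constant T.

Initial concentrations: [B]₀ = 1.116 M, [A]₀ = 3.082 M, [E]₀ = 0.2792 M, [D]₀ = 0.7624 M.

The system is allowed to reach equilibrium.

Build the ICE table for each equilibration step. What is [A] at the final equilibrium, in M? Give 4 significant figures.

Q₀ = 0.6303 vs Keq = 1.7790e-06 ⇒ Q>K, reverse
Step 1:
                   B          A          E          D
  init         1.116      3.082     0.2792     0.7624
  Δ           0.7525     0.7525     0.7525    -0.7525
  eq           1.869      3.835      1.032    0.00986
  solve Keq expr → x = -0.3763; check Q = 1.7790e-06

[A]_eq = 3.835 M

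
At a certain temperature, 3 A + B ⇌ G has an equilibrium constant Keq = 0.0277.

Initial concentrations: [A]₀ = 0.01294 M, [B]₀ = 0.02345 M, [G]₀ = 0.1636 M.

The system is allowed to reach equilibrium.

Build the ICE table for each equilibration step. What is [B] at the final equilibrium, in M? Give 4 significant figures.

[B]_eq = 0.1864 M

Q₀ = 3.2199e+06 vs Keq = 0.0277 ⇒ Q>K, reverse
Step 1:
                    A           B           G
  I           0.01294     0.02345      0.1636
  C            0.4888      0.1629     -0.1629
  E            0.5018      0.1864  6.5233e-04
  solve Keq expr → x = -0.1629; check Q = 0.0277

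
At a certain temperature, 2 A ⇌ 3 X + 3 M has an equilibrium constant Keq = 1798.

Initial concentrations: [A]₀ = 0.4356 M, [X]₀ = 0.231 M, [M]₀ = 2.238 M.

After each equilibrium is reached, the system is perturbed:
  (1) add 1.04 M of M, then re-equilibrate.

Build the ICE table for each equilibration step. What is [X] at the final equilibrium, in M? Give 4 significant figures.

[X]_eq = 0.7246 M

Q₀ = 0.7282 vs Keq = 1798 ⇒ Q<K, forward
Step 1:
                  A         X         M
  Initial    0.4356     0.231     2.238
  Change    -0.3613     0.542     0.542
  Equil     0.07429     0.773      2.78
  solve Keq expr → x = 0.1807; check Q = 1798
Then add 1.04 M of M.
Step 2:
                  A         X         M
  Initial   0.07429     0.773      3.82
  Change    0.03226  -0.04838  -0.04838
  Equil      0.1065    0.7246     3.772
  solve Keq expr → x = -0.01613; check Q = 1798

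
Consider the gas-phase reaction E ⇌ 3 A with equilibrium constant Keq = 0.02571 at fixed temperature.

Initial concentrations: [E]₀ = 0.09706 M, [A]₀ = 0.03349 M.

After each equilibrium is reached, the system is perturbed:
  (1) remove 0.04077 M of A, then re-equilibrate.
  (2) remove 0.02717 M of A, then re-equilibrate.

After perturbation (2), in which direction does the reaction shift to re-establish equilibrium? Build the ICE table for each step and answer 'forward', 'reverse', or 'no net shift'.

Q₀ = 3.8699e-04 vs Keq = 0.02571 ⇒ Q<K, forward
Step 1:
                  E         A
  I         0.09706   0.03349
  C          -0.029   0.08701
  E         0.06806    0.1205
  solve Keq expr → x = 0.029; check Q = 0.02571
Then remove 0.04077 M of A.
Step 2:
                  E         A
  I         0.06806   0.07973
  C        -0.01124   0.03373
  E         0.05681    0.1135
  solve Keq expr → x = 0.01124; check Q = 0.02571
Then remove 0.02717 M of A.
Step 3:
                  E         A
  I         0.05681   0.08629
  C        -0.00735   0.02205
  E         0.04946    0.1083
  solve Keq expr → x = 0.00735; check Q = 0.02571

Direction: forward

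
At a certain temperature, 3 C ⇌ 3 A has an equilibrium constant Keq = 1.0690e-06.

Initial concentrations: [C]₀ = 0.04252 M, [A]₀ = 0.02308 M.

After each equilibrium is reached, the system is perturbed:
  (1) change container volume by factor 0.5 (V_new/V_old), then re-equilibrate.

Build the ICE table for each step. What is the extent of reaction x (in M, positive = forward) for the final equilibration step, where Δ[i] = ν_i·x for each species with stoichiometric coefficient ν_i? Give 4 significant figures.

Q₀ = 0.1599 vs Keq = 1.0690e-06 ⇒ Q>K, reverse
Step 1:
                   C          A
  Initial    0.04252    0.02308
  Change     0.02242   -0.02242
  Equil      0.06494 6.6396e-04
  solve Keq expr → x = -0.007472; check Q = 1.0690e-06
Then change container volume by factor 0.5 (V_new/V_old).
Step 2:
                   C          A
  Initial     0.1299   0.001328
  Change           0          0
  Equil       0.1299   0.001328
  solve Keq expr → x = 0; check Q = 1.0690e-06

x = 0 M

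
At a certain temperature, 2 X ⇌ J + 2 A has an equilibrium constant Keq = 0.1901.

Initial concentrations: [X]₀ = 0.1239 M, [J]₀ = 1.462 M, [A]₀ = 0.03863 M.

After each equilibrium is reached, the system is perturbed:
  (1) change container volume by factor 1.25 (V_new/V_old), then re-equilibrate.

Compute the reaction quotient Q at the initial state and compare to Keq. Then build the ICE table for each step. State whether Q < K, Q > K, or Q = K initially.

Q₀ = 0.1421 vs Keq = 0.1901 ⇒ Q<K, forward
Step 1:
                   X          J          A
  init        0.1239      1.462    0.03863
  Δ        -0.004421    0.00221   0.004421
  eq          0.1195      1.464    0.04305
  solve Keq expr → x = 0.00221; check Q = 0.1901
Then change container volume by factor 1.25 (V_new/V_old).
Step 2:
                   X          J          A
  init       0.09558      1.171    0.03444
  Δ        -0.002881   0.001441   0.002881
  eq          0.0927      1.173    0.03732
  solve Keq expr → x = 0.001441; check Q = 0.1901

Q₀ = 0.1421; Q < K (proceeds forward)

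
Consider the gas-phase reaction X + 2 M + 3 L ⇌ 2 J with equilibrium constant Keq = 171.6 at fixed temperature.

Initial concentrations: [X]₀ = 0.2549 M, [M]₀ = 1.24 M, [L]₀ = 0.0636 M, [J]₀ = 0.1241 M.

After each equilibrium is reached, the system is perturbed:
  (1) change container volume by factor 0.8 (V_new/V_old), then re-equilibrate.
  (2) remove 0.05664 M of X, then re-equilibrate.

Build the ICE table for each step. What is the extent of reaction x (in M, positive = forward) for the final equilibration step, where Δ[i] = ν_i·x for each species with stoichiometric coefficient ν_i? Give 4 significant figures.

Q₀ = 152.7 vs Keq = 171.6 ⇒ Q<K, forward
Step 1:
                   X          M          L          J
  I           0.2549       1.24     0.0636     0.1241
  C       -6.3649e-04  -0.001273  -0.001909   0.001273
  E           0.2543      1.239    0.06169     0.1254
  solve Keq expr → x = 6.3649e-04; check Q = 171.6
Then change container volume by factor 0.8 (V_new/V_old).
Step 2:
                   X          M          L          J
  I           0.3178      1.548    0.07711     0.1567
  C        -0.005516   -0.01103   -0.01655    0.01103
  E           0.3123      1.537    0.06056     0.1677
  solve Keq expr → x = 0.005516; check Q = 171.6
Then remove 0.05664 M of X.
Step 3:
                   X          M          L          J
  I           0.2557      1.537    0.06056     0.1677
  C         0.001143   0.002286   0.003429  -0.002286
  E           0.2568       1.54    0.06399     0.1655
  solve Keq expr → x = -0.001143; check Q = 171.6

x = -0.001143 M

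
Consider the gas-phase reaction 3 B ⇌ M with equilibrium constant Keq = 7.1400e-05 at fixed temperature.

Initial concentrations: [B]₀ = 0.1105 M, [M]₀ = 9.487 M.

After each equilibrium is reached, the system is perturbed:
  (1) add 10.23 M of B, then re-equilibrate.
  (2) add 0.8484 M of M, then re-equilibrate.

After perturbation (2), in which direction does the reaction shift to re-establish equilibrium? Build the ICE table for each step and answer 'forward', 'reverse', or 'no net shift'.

Q₀ = 7031 vs Keq = 7.1400e-05 ⇒ Q>K, reverse
Step 1:
                  B         M
  init       0.1105     9.487
  Δ           25.05     -8.35
  eq          25.16     1.137
  solve Keq expr → x = -8.35; check Q = 7.1400e-05
Then add 10.23 M of B.
Step 2:
                  B         M
  init        35.39     1.137
  Δ          -3.521     1.174
  eq          31.87     2.311
  solve Keq expr → x = 1.174; check Q = 7.1400e-05
Then add 0.8484 M of M.
Step 3:
                  B         M
  init        31.87     3.159
  Δ           1.511   -0.5038
  eq          33.38     2.656
  solve Keq expr → x = -0.5038; check Q = 7.1400e-05

Direction: reverse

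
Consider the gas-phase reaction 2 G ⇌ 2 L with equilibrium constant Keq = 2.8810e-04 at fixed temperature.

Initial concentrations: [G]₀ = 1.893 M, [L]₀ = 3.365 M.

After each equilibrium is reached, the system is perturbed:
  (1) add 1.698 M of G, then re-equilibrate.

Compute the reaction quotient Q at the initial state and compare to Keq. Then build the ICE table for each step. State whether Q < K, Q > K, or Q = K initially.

Q₀ = 3.16 vs Keq = 2.8810e-04 ⇒ Q>K, reverse
Step 1:
                   G          L
  Initial      1.893      3.365
  Change       3.277     -3.277
  Equil         5.17    0.08776
  solve Keq expr → x = -1.639; check Q = 2.8810e-04
Then add 1.698 M of G.
Step 2:
                   G          L
  Initial      6.868    0.08776
  Change    -0.02834    0.02834
  Equil         6.84     0.1161
  solve Keq expr → x = 0.01417; check Q = 2.8810e-04

Q₀ = 3.16; Q > K (proceeds reverse)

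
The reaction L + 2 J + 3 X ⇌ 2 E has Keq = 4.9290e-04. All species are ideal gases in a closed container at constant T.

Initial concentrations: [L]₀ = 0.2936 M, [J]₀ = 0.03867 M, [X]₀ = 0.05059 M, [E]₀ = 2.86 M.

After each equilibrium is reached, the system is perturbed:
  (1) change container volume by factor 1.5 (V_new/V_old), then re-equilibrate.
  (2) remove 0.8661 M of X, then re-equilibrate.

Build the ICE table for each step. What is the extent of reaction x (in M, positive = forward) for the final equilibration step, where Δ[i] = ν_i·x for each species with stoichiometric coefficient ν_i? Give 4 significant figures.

x = -0.03217 M

Q₀ = 1.4389e+08 vs Keq = 4.9290e-04 ⇒ Q>K, reverse
Step 1:
                    L           J           X           E
  I            0.2936     0.03867     0.05059        2.86
  C               1.2       2.399       3.599      -2.399
  E             1.493       2.438       3.649       0.461
  solve Keq expr → x = -1.2; check Q = 4.9290e-04
Then change container volume by factor 1.5 (V_new/V_old).
Step 2:
                    L           J           X           E
  I            0.9954       1.625       2.433      0.3073
  C           0.06749       0.135      0.2025      -0.135
  E             1.063        1.76       2.635      0.1723
  solve Keq expr → x = -0.06749; check Q = 4.9290e-04
Then remove 0.8661 M of X.
Step 3:
                    L           J           X           E
  I             1.063        1.76       1.769      0.1723
  C           0.03217     0.06433      0.0965    -0.06433
  E             1.095       1.824       1.866       0.108
  solve Keq expr → x = -0.03217; check Q = 4.9290e-04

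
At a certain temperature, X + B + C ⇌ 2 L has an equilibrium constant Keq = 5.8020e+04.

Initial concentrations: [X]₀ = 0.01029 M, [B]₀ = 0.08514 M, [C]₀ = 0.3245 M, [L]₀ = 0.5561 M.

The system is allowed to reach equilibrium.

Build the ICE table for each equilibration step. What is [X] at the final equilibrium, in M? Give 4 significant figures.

[X]_eq = 2.4233e-04 M

Q₀ = 1088 vs Keq = 5.8020e+04 ⇒ Q<K, forward
Step 1:
                    X           B           C           L
  I           0.01029     0.08514      0.3245      0.5561
  C          -0.01005    -0.01005    -0.01005      0.0201
  E        2.4233e-04     0.07509      0.3145      0.5762
  solve Keq expr → x = 0.01005; check Q = 5.8020e+04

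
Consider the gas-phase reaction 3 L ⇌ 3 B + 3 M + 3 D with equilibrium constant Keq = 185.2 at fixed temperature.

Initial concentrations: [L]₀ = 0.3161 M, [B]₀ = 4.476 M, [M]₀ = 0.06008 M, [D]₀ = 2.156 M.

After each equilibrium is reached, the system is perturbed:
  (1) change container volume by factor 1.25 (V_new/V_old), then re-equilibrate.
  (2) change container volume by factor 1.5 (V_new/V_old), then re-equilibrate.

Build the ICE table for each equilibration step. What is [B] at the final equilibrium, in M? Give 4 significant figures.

Q₀ = 6.171 vs Keq = 185.2 ⇒ Q<K, forward
Step 1:
                   L          B          M          D
  init        0.3161      4.476    0.06008      2.156
  Δ         -0.07517    0.07517    0.07517    0.07517
  eq          0.2409      4.551     0.1352      2.231
  solve Keq expr → x = 0.02506; check Q = 185.2
Then change container volume by factor 1.25 (V_new/V_old).
Step 2:
                   L          B          M          D
  init        0.1927      3.641     0.1082      1.785
  Δ         -0.03053    0.03053    0.03053    0.03053
  eq          0.1622      3.671     0.1387      1.815
  solve Keq expr → x = 0.01018; check Q = 185.2
Then change container volume by factor 1.5 (V_new/V_old).
Step 3:
                   L          B          M          D
  init        0.1081      2.448    0.09248       1.21
  Δ         -0.03746    0.03746    0.03746    0.03746
  eq         0.07069      2.485     0.1299      1.248
  solve Keq expr → x = 0.01249; check Q = 185.2

[B]_eq = 2.485 M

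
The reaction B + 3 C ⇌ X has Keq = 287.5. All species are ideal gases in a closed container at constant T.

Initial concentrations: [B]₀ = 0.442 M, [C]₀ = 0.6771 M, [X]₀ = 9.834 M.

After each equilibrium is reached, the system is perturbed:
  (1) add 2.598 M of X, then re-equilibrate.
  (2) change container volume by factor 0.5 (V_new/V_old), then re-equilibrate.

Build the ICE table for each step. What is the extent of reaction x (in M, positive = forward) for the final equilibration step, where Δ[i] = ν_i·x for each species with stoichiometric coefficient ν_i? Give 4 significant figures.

Q₀ = 71.67 vs Keq = 287.5 ⇒ Q<K, forward
Step 1:
                    B           C           X
  Initial       0.442      0.6771       9.834
  Change     -0.07429     -0.2229     0.07429
  Equil        0.3677      0.4542       9.908
  solve Keq expr → x = 0.07429; check Q = 287.5
Then add 2.598 M of X.
Step 2:
                    B           C           X
  Initial      0.3677      0.4542       12.51
  Change      0.01063     0.03188    -0.01063
  Equil        0.3783      0.4861        12.5
  solve Keq expr → x = -0.01063; check Q = 287.5
Then change container volume by factor 0.5 (V_new/V_old).
Step 3:
                    B           C           X
  Initial      0.7567      0.9722       24.99
  Change      -0.1494     -0.4481      0.1494
  Equil        0.6073      0.5241       25.14
  solve Keq expr → x = 0.1494; check Q = 287.5

x = 0.1494 M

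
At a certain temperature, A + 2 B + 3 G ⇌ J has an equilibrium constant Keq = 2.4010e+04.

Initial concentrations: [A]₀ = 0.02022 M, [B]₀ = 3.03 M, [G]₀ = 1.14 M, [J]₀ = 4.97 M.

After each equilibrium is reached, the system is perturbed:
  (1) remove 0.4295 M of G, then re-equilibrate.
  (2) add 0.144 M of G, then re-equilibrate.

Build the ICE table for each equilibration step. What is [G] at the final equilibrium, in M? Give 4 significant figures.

Q₀ = 18.07 vs Keq = 2.4010e+04 ⇒ Q<K, forward
Step 1:
                  A         B         G         J
  init      0.02022      3.03      1.14      4.97
  Δ         -0.0202   -0.0404   -0.0606    0.0202
  eq      1.8491e-05      2.99     1.079      4.99
  solve Keq expr → x = 0.0202; check Q = 2.4010e+04
Then remove 0.4295 M of G.
Step 2:
                  A         B         G         J
  init    1.8491e-05      2.99    0.6499      4.99
  Δ       6.6140e-05 1.3228e-04 1.9842e-04 -6.6140e-05
  eq      8.4631e-05      2.99    0.6501      4.99
  solve Keq expr → x = -6.6140e-05; check Q = 2.4010e+04
Then add 0.144 M of G.
Step 3:
                  A         B         G         J
  init    8.4631e-05      2.99    0.7941      4.99
  Δ       -3.8173e-05 -7.6347e-05 -1.1452e-04 3.8173e-05
  eq      4.6457e-05      2.99     0.794      4.99
  solve Keq expr → x = 3.8173e-05; check Q = 2.4010e+04

[G]_eq = 0.794 M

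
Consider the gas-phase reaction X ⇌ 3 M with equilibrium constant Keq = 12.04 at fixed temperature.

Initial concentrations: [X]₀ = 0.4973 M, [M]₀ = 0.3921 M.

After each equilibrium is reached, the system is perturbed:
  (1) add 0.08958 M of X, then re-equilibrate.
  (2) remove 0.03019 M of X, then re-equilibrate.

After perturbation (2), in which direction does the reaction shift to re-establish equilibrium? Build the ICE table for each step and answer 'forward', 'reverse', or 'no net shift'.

Q₀ = 0.1212 vs Keq = 12.04 ⇒ Q<K, forward
Step 1:
                    X           M
  init         0.4973      0.3921
  Δ            -0.308      0.9239
  eq           0.1893       1.316
  solve Keq expr → x = 0.308; check Q = 12.04
Then add 0.08958 M of X.
Step 2:
                    X           M
  init         0.2789       1.316
  Δ          -0.03721      0.1116
  eq           0.2417       1.428
  solve Keq expr → x = 0.03721; check Q = 12.04
Then remove 0.03019 M of X.
Step 3:
                    X           M
  init         0.2115       1.428
  Δ           0.01215    -0.03645
  eq           0.2236       1.391
  solve Keq expr → x = -0.01215; check Q = 12.04

Direction: reverse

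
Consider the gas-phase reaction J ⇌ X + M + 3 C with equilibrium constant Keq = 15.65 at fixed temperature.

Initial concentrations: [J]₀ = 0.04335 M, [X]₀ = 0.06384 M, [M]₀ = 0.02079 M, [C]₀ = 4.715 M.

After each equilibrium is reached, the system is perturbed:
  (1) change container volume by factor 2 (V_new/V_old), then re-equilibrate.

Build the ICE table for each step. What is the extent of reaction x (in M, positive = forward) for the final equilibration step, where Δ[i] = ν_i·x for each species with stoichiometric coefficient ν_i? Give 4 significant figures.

x = 0.01035 M

Q₀ = 3.209 vs Keq = 15.65 ⇒ Q<K, forward
Step 1:
                    J           X           M           C
  I           0.04335     0.06384     0.02079       4.715
  C          -0.01977     0.01977     0.01977     0.05931
  E           0.02358     0.08361     0.04056       4.774
  solve Keq expr → x = 0.01977; check Q = 15.65
Then change container volume by factor 2 (V_new/V_old).
Step 2:
                    J           X           M           C
  I           0.01179      0.0418     0.02028       2.387
  C          -0.01035     0.01035     0.01035     0.03104
  E          0.001443     0.05215     0.03063       2.418
  solve Keq expr → x = 0.01035; check Q = 15.65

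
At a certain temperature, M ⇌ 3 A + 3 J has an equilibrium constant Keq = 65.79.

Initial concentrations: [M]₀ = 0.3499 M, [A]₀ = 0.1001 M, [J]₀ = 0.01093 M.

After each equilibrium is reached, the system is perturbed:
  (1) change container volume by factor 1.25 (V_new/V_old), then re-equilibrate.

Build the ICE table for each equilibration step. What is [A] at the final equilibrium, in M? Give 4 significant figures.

Q₀ = 3.7430e-09 vs Keq = 65.79 ⇒ Q<K, forward
Step 1:
                    M           A           J
  Initial      0.3499      0.1001     0.01093
  Change      -0.3301      0.9903      0.9903
  Equil       0.01978        1.09       1.001
  solve Keq expr → x = 0.3301; check Q = 65.79
Then change container volume by factor 1.25 (V_new/V_old).
Step 2:
                    M           A           J
  Initial     0.01583      0.8724       0.801
  Change    -0.009486     0.02846     0.02846
  Equil      0.006341      0.9008      0.8295
  solve Keq expr → x = 0.009486; check Q = 65.79

[A]_eq = 0.9008 M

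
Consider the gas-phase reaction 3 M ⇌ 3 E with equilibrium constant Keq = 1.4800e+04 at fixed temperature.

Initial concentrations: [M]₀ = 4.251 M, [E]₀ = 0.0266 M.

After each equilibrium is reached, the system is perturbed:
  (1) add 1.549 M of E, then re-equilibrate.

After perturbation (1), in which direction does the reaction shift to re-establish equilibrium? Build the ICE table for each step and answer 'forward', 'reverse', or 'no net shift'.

Direction: reverse

Q₀ = 2.4500e-07 vs Keq = 1.4800e+04 ⇒ Q<K, forward
Step 1:
                    M           E
  I             4.251      0.0266
  C            -4.084       4.084
  E            0.1674        4.11
  solve Keq expr → x = 1.361; check Q = 1.4800e+04
Then add 1.549 M of E.
Step 2:
                    M           E
  I            0.1674       5.659
  C           0.06062    -0.06062
  E             0.228       5.599
  solve Keq expr → x = -0.02021; check Q = 1.4800e+04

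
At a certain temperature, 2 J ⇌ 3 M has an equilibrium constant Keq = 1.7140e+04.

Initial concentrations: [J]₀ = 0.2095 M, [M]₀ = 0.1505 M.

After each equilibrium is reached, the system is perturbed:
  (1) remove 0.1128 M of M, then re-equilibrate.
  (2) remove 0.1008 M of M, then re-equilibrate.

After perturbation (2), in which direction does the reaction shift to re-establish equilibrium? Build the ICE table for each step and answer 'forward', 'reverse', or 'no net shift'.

Q₀ = 0.07767 vs Keq = 1.7140e+04 ⇒ Q<K, forward
Step 1:
                   J          M
  Initial     0.2095     0.1505
  Change     -0.2071     0.3107
  Equil     0.002392     0.4612
  solve Keq expr → x = 0.1036; check Q = 1.7140e+04
Then remove 0.1128 M of M.
Step 2:
                   J          M
  Initial   0.002392     0.3484
  Change  -8.1331e-04    0.00122
  Equil     0.001579     0.3496
  solve Keq expr → x = 4.0665e-04; check Q = 1.7140e+04
Then remove 0.1008 M of M.
Step 3:
                   J          M
  Initial   0.001579     0.2488
  Change  -6.2559e-04 9.3838e-04
  Equil   9.5318e-04     0.2497
  solve Keq expr → x = 3.1279e-04; check Q = 1.7140e+04

Direction: forward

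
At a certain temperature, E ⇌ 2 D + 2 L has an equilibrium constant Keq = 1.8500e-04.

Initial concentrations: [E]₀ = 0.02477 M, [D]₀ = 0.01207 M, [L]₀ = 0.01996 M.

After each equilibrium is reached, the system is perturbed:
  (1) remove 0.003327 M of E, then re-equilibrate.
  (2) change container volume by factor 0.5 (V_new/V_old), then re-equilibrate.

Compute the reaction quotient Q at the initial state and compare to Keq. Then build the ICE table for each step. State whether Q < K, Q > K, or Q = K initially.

Q₀ = 2.3432e-06; Q < K (proceeds forward)

Q₀ = 2.3432e-06 vs Keq = 1.8500e-04 ⇒ Q<K, forward
Step 1:
                   E          D          L
  init       0.02477    0.01207    0.01996
  Δ         -0.01178    0.02356    0.02356
  eq         0.01299    0.03563    0.04352
  solve Keq expr → x = 0.01178; check Q = 1.8500e-04
Then remove 0.003327 M of E.
Step 2:
                   E          D          L
  init      0.009665    0.03563    0.04352
  Δ       9.6025e-04  -0.001921  -0.001921
  eq         0.01063    0.03371     0.0416
  solve Keq expr → x = -9.6025e-04; check Q = 1.8500e-04
Then change container volume by factor 0.5 (V_new/V_old).
Step 3:
                   E          D          L
  init       0.02125    0.06741    0.08319
  Δ          0.01237   -0.02474   -0.02474
  eq         0.03362    0.04267    0.05845
  solve Keq expr → x = -0.01237; check Q = 1.8500e-04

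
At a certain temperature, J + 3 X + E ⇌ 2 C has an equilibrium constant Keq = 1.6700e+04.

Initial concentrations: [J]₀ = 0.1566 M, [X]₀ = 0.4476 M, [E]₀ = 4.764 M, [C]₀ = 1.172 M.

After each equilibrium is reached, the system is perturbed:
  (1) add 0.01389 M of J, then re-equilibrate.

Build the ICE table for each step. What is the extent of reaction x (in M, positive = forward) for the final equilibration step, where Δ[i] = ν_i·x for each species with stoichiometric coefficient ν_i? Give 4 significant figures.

x = 0.002469 M

Q₀ = 20.53 vs Keq = 1.6700e+04 ⇒ Q<K, forward
Step 1:
                   J          X          E          C
  Initial     0.1566     0.4476      4.764      1.172
  Change     -0.1197     -0.359    -0.1197     0.2393
  Equil      0.03693    0.08859      4.644      1.411
  solve Keq expr → x = 0.1197; check Q = 1.6700e+04
Then add 0.01389 M of J.
Step 2:
                   J          X          E          C
  Initial    0.05082    0.08859      4.644      1.411
  Change   -0.002469  -0.007407  -0.002469   0.004938
  Equil      0.04835    0.08119      4.642      1.416
  solve Keq expr → x = 0.002469; check Q = 1.6700e+04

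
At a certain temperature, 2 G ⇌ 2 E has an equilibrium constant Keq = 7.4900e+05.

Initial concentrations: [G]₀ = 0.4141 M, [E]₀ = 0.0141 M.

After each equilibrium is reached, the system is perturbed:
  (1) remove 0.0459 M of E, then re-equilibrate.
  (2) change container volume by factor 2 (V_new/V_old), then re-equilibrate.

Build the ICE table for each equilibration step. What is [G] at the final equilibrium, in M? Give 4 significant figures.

[G]_eq = 2.2061e-04 M

Q₀ = 0.001159 vs Keq = 7.4900e+05 ⇒ Q<K, forward
Step 1:
                   G          E
  Initial     0.4141     0.0141
  Change     -0.4136     0.4136
  Equil   4.9420e-04     0.4277
  solve Keq expr → x = 0.2068; check Q = 7.4900e+05
Then remove 0.0459 M of E.
Step 2:
                   G          E
  Initial 4.9420e-04     0.3818
  Change  -5.2975e-05 5.2975e-05
  Equil   4.4123e-04     0.3819
  solve Keq expr → x = 2.6487e-05; check Q = 7.4900e+05
Then change container volume by factor 2 (V_new/V_old).
Step 3:
                   G          E
  Initial 2.2061e-04     0.1909
  Change           0          0
  Equil   2.2061e-04     0.1909
  solve Keq expr → x = 0; check Q = 7.4900e+05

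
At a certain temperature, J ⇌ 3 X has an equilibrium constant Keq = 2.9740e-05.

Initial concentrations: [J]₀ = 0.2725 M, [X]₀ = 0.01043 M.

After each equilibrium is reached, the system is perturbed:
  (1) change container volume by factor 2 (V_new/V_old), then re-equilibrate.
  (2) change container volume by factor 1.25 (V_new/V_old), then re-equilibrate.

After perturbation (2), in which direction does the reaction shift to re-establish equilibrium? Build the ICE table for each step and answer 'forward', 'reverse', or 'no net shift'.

Direction: forward

Q₀ = 4.1638e-06 vs Keq = 2.9740e-05 ⇒ Q<K, forward
Step 1:
                  J         X
  I          0.2725   0.01043
  C       -0.003193  0.009578
  E          0.2693   0.02001
  solve Keq expr → x = 0.003193; check Q = 2.9740e-05
Then change container volume by factor 2 (V_new/V_old).
Step 2:
                  J         X
  I          0.1347      0.01
  C       -0.001933    0.0058
  E          0.1327    0.0158
  solve Keq expr → x = 0.001933; check Q = 2.9740e-05
Then change container volume by factor 1.25 (V_new/V_old).
Step 3:
                  J         X
  I          0.1062   0.01264
  C       -6.6572e-04  0.001997
  E          0.1055   0.01464
  solve Keq expr → x = 6.6572e-04; check Q = 2.9740e-05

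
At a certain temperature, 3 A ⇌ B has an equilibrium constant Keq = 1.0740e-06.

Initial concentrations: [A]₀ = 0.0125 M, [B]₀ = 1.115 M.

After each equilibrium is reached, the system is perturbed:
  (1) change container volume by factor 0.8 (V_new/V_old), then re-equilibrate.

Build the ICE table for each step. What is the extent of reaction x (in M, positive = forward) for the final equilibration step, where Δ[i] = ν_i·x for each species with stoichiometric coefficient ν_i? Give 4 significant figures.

Q₀ = 5.7088e+05 vs Keq = 1.0740e-06 ⇒ Q>K, reverse
Step 1:
                  A         B
  init       0.0125     1.115
  Δ           3.345    -1.115
  eq          3.357 4.0645e-05
  solve Keq expr → x = -1.115; check Q = 1.0740e-06
Then change container volume by factor 0.8 (V_new/V_old).
Step 2:
                  A         B
  init        4.197 5.0806e-05
  Δ       -8.5721e-05 2.8574e-05
  eq          4.197 7.9380e-05
  solve Keq expr → x = 2.8574e-05; check Q = 1.0740e-06

x = 2.8574e-05 M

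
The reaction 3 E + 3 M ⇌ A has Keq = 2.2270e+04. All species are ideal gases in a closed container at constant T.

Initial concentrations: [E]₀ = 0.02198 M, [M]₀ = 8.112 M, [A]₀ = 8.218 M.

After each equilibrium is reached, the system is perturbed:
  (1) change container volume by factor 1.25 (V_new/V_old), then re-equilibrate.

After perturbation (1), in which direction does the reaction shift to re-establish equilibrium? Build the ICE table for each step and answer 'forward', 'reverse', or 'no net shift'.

Q₀ = 1450 vs Keq = 2.2270e+04 ⇒ Q<K, forward
Step 1:
                    E           M           A
  Initial     0.02198       8.112       8.218
  Change     -0.01312    -0.01312    0.004374
  Equil      0.008858       8.099       8.222
  solve Keq expr → x = 0.004374; check Q = 2.2270e+04
Then change container volume by factor 1.25 (V_new/V_old).
Step 2:
                    E           M           A
  Initial    0.007086       6.479       6.578
  Change     0.003187    0.003187   -0.001062
  Equil       0.01027       6.482       6.577
  solve Keq expr → x = -0.001062; check Q = 2.2270e+04

Direction: reverse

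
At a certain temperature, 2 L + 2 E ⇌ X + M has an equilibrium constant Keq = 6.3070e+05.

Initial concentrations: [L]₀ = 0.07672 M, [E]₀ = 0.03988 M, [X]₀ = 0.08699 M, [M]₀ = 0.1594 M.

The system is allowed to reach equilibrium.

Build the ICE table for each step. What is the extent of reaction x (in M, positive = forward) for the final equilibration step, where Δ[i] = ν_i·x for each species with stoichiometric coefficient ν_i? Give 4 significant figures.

Q₀ = 1481 vs Keq = 6.3070e+05 ⇒ Q<K, forward
Step 1:
                  L         E         X         M
  Initial   0.07672   0.03988   0.08699    0.1594
  Change    -0.0357   -0.0357   0.01785   0.01785
  Equil     0.04102  0.004184    0.1048    0.1772
  solve Keq expr → x = 0.01785; check Q = 6.3070e+05

x = 0.01785 M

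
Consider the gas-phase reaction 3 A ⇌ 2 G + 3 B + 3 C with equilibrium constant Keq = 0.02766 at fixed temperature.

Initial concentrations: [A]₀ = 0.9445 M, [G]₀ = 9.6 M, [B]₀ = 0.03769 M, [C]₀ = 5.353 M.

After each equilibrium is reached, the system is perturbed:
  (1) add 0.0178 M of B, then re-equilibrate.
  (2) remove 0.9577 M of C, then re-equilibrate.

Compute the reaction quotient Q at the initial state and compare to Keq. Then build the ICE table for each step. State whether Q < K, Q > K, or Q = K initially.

Q₀ = 0.8983 vs Keq = 0.02766 ⇒ Q>K, reverse
Step 1:
                    A           G           B           C
  Initial      0.9445         9.6     0.03769       5.353
  Change      0.02549    -0.01699    -0.02549    -0.02549
  Equil          0.97       9.583      0.0122       5.328
  solve Keq expr → x = -0.008495; check Q = 0.02766
Then add 0.0178 M of B.
Step 2:
                    A           G           B           C
  Initial        0.97       9.583        0.03       5.328
  Change      0.01753    -0.01169    -0.01753    -0.01753
  Equil        0.9875       9.571     0.01248        5.31
  solve Keq expr → x = -0.005843; check Q = 0.02766
Then remove 0.9577 M of C.
Step 3:
                    A           G           B           C
  Initial      0.9875       9.571     0.01248       4.352
  Change    -0.002693    0.001795    0.002693    0.002693
  Equil        0.9848       9.573     0.01517       4.355
  solve Keq expr → x = 8.9752e-04; check Q = 0.02766

Q₀ = 0.8983; Q > K (proceeds reverse)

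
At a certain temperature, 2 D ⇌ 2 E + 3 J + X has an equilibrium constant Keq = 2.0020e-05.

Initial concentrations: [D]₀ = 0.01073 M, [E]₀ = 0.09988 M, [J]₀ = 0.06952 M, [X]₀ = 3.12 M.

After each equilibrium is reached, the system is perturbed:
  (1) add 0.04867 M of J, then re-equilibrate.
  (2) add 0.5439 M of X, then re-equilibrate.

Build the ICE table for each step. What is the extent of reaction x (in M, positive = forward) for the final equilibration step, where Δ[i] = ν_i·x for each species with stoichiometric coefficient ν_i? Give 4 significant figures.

x = -3.3056e-04 M

Q₀ = 0.09083 vs Keq = 2.0020e-05 ⇒ Q>K, reverse
Step 1:
                    D           E           J           X
  Initial     0.01073     0.09988     0.06952        3.12
  Change      0.03622    -0.03622    -0.05432    -0.01811
  Equil       0.04695     0.06366      0.0152       3.102
  solve Keq expr → x = -0.01811; check Q = 2.0020e-05
Then add 0.04867 M of J.
Step 2:
                    D           E           J           X
  Initial     0.04695     0.06366     0.06387       3.102
  Change      0.02418    -0.02418    -0.03627    -0.01209
  Equil       0.07112     0.03949      0.0276        3.09
  solve Keq expr → x = -0.01209; check Q = 2.0020e-05
Then add 0.5439 M of X.
Step 3:
                    D           E           J           X
  Initial     0.07112     0.03949      0.0276       3.634
  Change   6.6112e-04 -6.6112e-04 -9.9168e-04 -3.3056e-04
  Equil       0.07179     0.03882     0.02661       3.633
  solve Keq expr → x = -3.3056e-04; check Q = 2.0020e-05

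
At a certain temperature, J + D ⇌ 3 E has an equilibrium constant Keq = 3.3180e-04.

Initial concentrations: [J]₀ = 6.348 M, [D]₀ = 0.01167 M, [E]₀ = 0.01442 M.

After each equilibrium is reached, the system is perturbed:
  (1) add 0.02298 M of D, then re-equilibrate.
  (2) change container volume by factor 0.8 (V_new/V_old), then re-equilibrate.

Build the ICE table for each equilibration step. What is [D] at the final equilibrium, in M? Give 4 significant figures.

[D]_eq = 0.03436 M

Q₀ = 4.0475e-05 vs Keq = 3.3180e-04 ⇒ Q<K, forward
Step 1:
                    J           D           E
  I             6.348     0.01167     0.01442
  C          -0.00372    -0.00372     0.01116
  E             6.344     0.00795     0.02558
  solve Keq expr → x = 0.00372; check Q = 3.3180e-04
Then add 0.02298 M of D.
Step 2:
                    J           D           E
  I             6.344     0.03093     0.02558
  C         -0.004238   -0.004238     0.01271
  E              6.34     0.02669     0.03829
  solve Keq expr → x = 0.004238; check Q = 3.3180e-04
Then change container volume by factor 0.8 (V_new/V_old).
Step 3:
                    J           D           E
  I             7.925     0.03337     0.04787
  C        9.9700e-04  9.9700e-04   -0.002991
  E             7.926     0.03436     0.04488
  solve Keq expr → x = -9.9700e-04; check Q = 3.3180e-04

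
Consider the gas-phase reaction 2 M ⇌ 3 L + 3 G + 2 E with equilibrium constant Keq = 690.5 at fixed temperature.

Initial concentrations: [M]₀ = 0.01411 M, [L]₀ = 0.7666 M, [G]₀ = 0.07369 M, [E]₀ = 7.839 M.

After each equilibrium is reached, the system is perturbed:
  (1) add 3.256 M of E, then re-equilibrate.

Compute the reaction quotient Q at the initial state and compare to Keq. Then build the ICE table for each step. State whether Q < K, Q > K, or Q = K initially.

Q₀ = 55.64 vs Keq = 690.5 ⇒ Q<K, forward
Step 1:
                   M          L          G          E
  Initial    0.01411     0.7666    0.07369      7.839
  Change   -0.008837    0.01326    0.01326   0.008837
  Equil     0.005273     0.7799    0.08695      7.848
  solve Keq expr → x = 0.004418; check Q = 690.5
Then add 3.256 M of E.
Step 2:
                   M          L          G          E
  Initial   0.005273     0.7799    0.08695       11.1
  Change    0.001804  -0.002706  -0.002706  -0.001804
  Equil     0.007077     0.7771    0.08424       11.1
  solve Keq expr → x = -9.0200e-04; check Q = 690.5

Q₀ = 55.64; Q < K (proceeds forward)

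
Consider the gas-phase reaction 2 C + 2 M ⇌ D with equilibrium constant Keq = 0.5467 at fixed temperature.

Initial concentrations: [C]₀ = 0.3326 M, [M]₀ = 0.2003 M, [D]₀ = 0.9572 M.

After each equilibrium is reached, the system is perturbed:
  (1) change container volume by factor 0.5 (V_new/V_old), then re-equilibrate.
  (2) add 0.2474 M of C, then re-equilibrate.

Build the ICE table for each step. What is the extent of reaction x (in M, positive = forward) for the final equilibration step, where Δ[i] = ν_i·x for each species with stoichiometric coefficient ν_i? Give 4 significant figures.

Q₀ = 215.7 vs Keq = 0.5467 ⇒ Q>K, reverse
Step 1:
                  C         M         D
  init       0.3326    0.2003    0.9572
  Δ          0.7513    0.7513   -0.3756
  eq          1.084    0.9516    0.5816
  solve Keq expr → x = -0.3756; check Q = 0.5467
Then change container volume by factor 0.5 (V_new/V_old).
Step 2:
                  C         M         D
  init        2.168     1.903     1.163
  Δ         -0.7351   -0.7351    0.3676
  eq          1.433     1.168     1.531
  solve Keq expr → x = 0.3676; check Q = 0.5467
Then add 0.2474 M of C.
Step 3:
                  C         M         D
  init         1.68     1.168     1.531
  Δ        -0.09557  -0.09557   0.04778
  eq          1.584     1.072     1.578
  solve Keq expr → x = 0.04778; check Q = 0.5467

x = 0.04778 M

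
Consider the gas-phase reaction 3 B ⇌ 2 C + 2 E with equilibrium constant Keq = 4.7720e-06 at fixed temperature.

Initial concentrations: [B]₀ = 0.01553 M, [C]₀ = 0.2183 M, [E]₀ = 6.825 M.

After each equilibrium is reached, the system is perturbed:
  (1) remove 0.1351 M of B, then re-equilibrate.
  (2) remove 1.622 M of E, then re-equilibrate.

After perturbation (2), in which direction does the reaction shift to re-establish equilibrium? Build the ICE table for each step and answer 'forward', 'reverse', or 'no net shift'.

Q₀ = 5.9265e+05 vs Keq = 4.7720e-06 ⇒ Q>K, reverse
Step 1:
                  B         C         E
  Initial   0.01553    0.2183     6.825
  Change     0.3274   -0.2182   -0.2182
  Equil      0.3429 6.6386e-05     6.607
  solve Keq expr → x = -0.1091; check Q = 4.7720e-06
Then remove 0.1351 M of B.
Step 2:
                  B         C         E
  Initial    0.2078 6.6386e-05     6.607
  Change  5.2586e-05 -3.5058e-05 -3.5058e-05
  Equil      0.2078 3.1328e-05     6.607
  solve Keq expr → x = -1.7529e-05; check Q = 4.7720e-06
Then remove 1.622 M of E.
Step 3:
                  B         C         E
  Initial    0.2078 3.1328e-05     4.985
  Change  -1.5284e-05 1.0189e-05 1.0189e-05
  Equil      0.2078 4.1518e-05     4.985
  solve Keq expr → x = 5.0947e-06; check Q = 4.7720e-06

Direction: forward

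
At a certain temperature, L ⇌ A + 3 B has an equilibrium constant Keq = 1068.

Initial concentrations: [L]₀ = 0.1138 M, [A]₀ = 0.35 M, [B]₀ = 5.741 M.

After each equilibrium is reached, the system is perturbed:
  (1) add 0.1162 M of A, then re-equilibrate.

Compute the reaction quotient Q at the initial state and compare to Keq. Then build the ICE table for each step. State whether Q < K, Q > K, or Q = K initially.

Q₀ = 582 vs Keq = 1068 ⇒ Q<K, forward
Step 1:
                  L         A         B
  Initial    0.1138      0.35     5.741
  Change   -0.04021   0.04021    0.1206
  Equil     0.07359    0.3902     5.862
  solve Keq expr → x = 0.04021; check Q = 1068
Then add 0.1162 M of A.
Step 2:
                  L         A         B
  Initial   0.07359    0.5064     5.862
  Change    0.01649  -0.01649  -0.04946
  Equil     0.09007    0.4899     5.812
  solve Keq expr → x = -0.01649; check Q = 1068

Q₀ = 582; Q < K (proceeds forward)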